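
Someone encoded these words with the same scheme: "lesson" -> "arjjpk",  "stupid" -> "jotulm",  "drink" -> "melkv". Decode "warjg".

flesh

l(11)→a(0) and e(4)→r(17) fit y≡5x+23 (mod 26); the inverse of 5 mod 26 is 21. Each letter's alphabet position (a=0..z=25) is mapped through 5·x+23 mod 26 — an affine cipher.
Decoding warjg: w(22)→21·(22−23)≡5=f; a(0)→21·(0−23)≡11=l; r(17)→21·(17−23)≡4=e; j(9)→21·(9−23)≡18=s; g(6)→21·(6−23)≡7=h (all mod 26).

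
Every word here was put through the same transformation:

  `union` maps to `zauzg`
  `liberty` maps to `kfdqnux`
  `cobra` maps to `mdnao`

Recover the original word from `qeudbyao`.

comprise

The word is reversed, then every letter is shifted forward by 12.
Decoding qeudbyao: shift back: q−12=e, e−12=s, u−12=i, d−12=r, b−12=p, y−12=m, a−12=o, o−12=c → esirpmoc; then reverse → comprise.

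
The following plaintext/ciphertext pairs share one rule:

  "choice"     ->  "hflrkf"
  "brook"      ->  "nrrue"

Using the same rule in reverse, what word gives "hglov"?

slide

Two steps: reverse the string, then apply a Caesar shift of +3.
Decoding hglov: shift back: h−3=e, g−3=d, l−3=i, o−3=l, v−3=s → edils; then reverse → slide.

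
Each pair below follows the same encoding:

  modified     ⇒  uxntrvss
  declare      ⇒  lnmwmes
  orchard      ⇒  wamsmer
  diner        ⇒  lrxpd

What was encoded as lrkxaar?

diamond

In modified: m→u is +8, o→x is +9, d→n is +10, i→t is +11 — the shift increases by 1 each position. Each letter shifts forward by (position + 8), i.e. 8, 9, 10, … — the shift grows by one for each successive letter.
Decoding lrkxaar: l−8=d, r−9=i, k−10=a, x−11=m, a−12=o, a−13=n, r−14=d.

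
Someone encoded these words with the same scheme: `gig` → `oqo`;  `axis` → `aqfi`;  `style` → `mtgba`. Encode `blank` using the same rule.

The output letters match the input read backwards, each shifted +8: gig reversed is gig. The word is reversed, then every letter is shifted forward by 8.
On blank: reverse → knalb; then shift: k+8=s, n+8=v, a+8=i, l+8=t, b+8=j.

svitj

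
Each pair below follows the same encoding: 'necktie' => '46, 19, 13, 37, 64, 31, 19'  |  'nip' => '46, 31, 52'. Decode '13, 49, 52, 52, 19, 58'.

copper

n(#14)→46 and e(#5)→19: differences scale by 3, so n = 3·pos + 4. Each letter becomes 3×(its alphabet position, a=1..z=26) + 4.
Reversing it on 13, 49, 52, 52, 19, 58: 13→(13−4)÷3=3=c, 49→(49−4)÷3=15=o, 52→(52−4)÷3=16=p, 52→(52−4)÷3=16=p, 19→(19−4)÷3=5=e, 58→(58−4)÷3=18=r.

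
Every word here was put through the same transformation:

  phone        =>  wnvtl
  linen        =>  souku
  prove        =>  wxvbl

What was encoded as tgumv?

Shifts by position in phone: pos 0: p→w (+7), pos 1: h→n (+6), pos 2: o→v (+7), pos 3: n→t (+6) — repeating every 2. A repeating key of period 2 is used — shifts +7, +6 over and over.
Undoing it on tgumv: t−7=m, g−6=a, u−7=n, m−6=g, v−7=o.

mango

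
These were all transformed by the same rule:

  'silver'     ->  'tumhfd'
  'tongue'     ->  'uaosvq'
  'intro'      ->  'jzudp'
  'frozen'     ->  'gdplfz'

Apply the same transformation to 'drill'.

edjxm

It's a Vigenère-style cipher with numeric key [1,12]: position i shifts by key[i mod 2].
Applying it to drill: d+1=e, r+12=d, i+1=j, l+12=x, l+1=m.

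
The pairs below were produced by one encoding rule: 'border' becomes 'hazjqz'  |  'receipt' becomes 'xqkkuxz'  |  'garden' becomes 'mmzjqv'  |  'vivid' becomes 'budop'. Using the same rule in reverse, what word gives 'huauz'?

Shifts by position in border: pos 0: b→h (+6), pos 1: o→a (+12), pos 2: r→z (+8), pos 3: d→j (+6), pos 4: e→q (+12), pos 5: r→z (+8) — repeating every 3. The shifts repeat in a cycle of length 3: positions 0,1,… shift by +6, +12, +8, then the pattern repeats.
Undoing it on huauz: h−6=b, u−12=i, a−8=s, u−6=o, z−12=n.

bison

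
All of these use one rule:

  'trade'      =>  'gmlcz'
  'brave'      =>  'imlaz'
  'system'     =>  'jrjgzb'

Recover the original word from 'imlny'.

brain

This is an affine cipher: with a=0,…,z=25, each position x becomes (23x+11) mod 26.
Reversing it on imlny: i(8)→17·(8−11)≡1=b; m(12)→17·(12−11)≡17=r; l(11)→17·(11−11)≡0=a; n(13)→17·(13−11)≡8=i; y(24)→17·(24−11)≡13=n (all mod 26).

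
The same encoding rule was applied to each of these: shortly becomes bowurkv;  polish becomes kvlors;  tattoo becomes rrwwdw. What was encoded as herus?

The output letters match the input read backwards, each shifted +3: shortly reversed is yltrohs. The word is reversed, then every letter is shifted forward by 3.
Decoding herus: shift back: h−3=e, e−3=b, r−3=o, u−3=r, s−3=p → eborp; then reverse → probe.

probe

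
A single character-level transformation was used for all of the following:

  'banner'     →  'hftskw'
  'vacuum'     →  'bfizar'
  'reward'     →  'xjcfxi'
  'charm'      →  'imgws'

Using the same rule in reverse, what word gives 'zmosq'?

think

Shifts by position in banner: pos 0: b→h (+6), pos 1: a→f (+5), pos 2: n→t (+6), pos 3: n→s (+5) — repeating every 2. A repeating key of period 2 is used — shifts +6, +5 over and over.
Undoing it on zmosq: z−6=t, m−5=h, o−6=i, s−5=n, q−6=k.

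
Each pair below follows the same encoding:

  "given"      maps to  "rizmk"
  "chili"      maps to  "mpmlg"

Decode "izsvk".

grove

The output letters match the input read backwards, each shifted +4: given reversed is nevig. The word is reversed, then every letter is shifted forward by 4.
Decoding izsvk: shift back: i−4=e, z−4=v, s−4=o, v−4=r, k−4=g → evorg; then reverse → grove.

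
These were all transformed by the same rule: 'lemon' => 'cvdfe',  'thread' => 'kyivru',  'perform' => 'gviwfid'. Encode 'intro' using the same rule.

zekif

Every letter moves 17 places later in the alphabet, wrapping around z→a.
On intro: i+17=z, n+17=e, t+17=k, r+17=i, o+17=f.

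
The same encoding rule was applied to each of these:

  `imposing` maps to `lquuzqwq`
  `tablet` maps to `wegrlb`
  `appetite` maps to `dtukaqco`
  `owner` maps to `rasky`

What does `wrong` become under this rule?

zvttn

In imposing: i→l is +3, m→q is +4, p→u is +5, o→u is +6 — the shift increases by 1 each position. Each letter shifts forward by (position + 3), i.e. 3, 4, 5, … — the shift grows by one for each successive letter.
On wrong: w+3=z, r+4=v, o+5=t, n+6=t, g+7=n.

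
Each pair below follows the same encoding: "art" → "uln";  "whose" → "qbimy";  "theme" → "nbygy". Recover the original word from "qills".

worry

Compare letters: a→u is +20, r→l is +20, t→n is +20 — a constant shift. Each letter is shifted forward by 20 in the alphabet (a Caesar shift of +20).
Decoding qills: q−20=w, i−20=o, l−20=r, l−20=r, s−20=y.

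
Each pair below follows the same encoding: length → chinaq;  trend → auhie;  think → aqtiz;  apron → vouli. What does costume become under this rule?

blxadfh

Each letter's alphabet position (a=0..z=25) is mapped through 3·x+21 mod 26 — an affine cipher.
On costume: c(2)→3·2+21≡1=b; o(14)→3·14+21≡11=l; s(18)→3·18+21≡23=x; t(19)→3·19+21≡0=a; u(20)→3·20+21≡3=d; m(12)→3·12+21≡5=f; e(4)→3·4+21≡7=h (all mod 26).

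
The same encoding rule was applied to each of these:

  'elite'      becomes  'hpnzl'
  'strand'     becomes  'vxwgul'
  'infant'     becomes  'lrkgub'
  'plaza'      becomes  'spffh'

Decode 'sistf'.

In elite: e→h is +3, l→p is +4, i→n is +5, t→z is +6 — the shift increases by 1 each position. Each letter shifts forward by (position + 3), i.e. 3, 4, 5, … — the shift grows by one for each successive letter.
Undoing it on sistf: s−3=p, i−4=e, s−5=n, t−6=n, f−7=y.

penny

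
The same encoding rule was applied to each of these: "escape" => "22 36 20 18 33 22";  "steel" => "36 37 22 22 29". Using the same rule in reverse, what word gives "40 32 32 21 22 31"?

e is letter #5 and maps to 22: an offset of 17. Each letter is replaced by its alphabet position (a=1..z=26) + 17.
Reversing it on 40 32 32 21 22 31: 40→(40−17)÷1=23=w, 32→(32−17)÷1=15=o, 32→(32−17)÷1=15=o, 21→(21−17)÷1=4=d, 22→(22−17)÷1=5=e, 31→(31−17)÷1=14=n.

wooden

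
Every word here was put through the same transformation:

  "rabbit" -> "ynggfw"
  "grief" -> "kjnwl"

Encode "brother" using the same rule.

wjmytwg

The output letters match the input read backwards, each shifted +5: rabbit reversed is tibbar. Read the word backwards and shift each letter +5.
On brother: reverse → rehtorb; then shift: r+5=w, e+5=j, h+5=m, t+5=y, o+5=t, r+5=w, b+5=g.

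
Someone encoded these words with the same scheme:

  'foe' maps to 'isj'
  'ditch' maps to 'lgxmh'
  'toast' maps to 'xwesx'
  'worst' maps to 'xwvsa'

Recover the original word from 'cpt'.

ply

The output letters match the input read backwards, each shifted +4: foe reversed is eof. Two steps: reverse the string, then apply a Caesar shift of +4.
Reversing it on cpt: shift back: c−4=y, p−4=l, t−4=p → ylp; then reverse → ply.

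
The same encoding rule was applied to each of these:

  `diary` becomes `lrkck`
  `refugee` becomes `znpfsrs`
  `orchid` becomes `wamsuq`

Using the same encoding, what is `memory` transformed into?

In diary: d→l is +8, i→r is +9, a→k is +10, r→c is +11 — the shift increases by 1 each position. The shift increases by 1 at each position, starting from +8: 8, 9, 10, ….
On memory: m+8=u, e+9=n, m+10=w, o+11=z, r+12=d, y+13=l.

unwzdl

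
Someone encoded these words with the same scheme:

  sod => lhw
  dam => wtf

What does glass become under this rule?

Compare letters: s→l is +19, o→h is +19, d→w is +19 — a constant shift. Every letter moves 19 places later in the alphabet, wrapping around z→a.
On glass: g+19=z, l+19=e, a+19=t, s+19=l, s+19=l.

zetll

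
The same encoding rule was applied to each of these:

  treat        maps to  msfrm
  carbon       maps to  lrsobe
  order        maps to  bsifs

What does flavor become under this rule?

Each letter's alphabet position (a=0..z=25) is mapped through 23·x+17 mod 26 — an affine cipher.
On flavor: f(5)→23·5+17≡2=c; l(11)→23·11+17≡10=k; a(0)→23·0+17≡17=r; v(21)→23·21+17≡6=g; o(14)→23·14+17≡1=b; r(17)→23·17+17≡18=s (all mod 26).

ckrgbs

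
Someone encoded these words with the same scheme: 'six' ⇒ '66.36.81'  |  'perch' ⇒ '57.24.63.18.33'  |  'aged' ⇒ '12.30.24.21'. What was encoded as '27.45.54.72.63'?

flour

s(#19)→66 and i(#9)→36: differences scale by 3, so n = 3·pos + 9. With a=1..z=26, the number is 3·pos + 9.
Decoding 27.45.54.72.63: 27→(27−9)÷3=6=f, 45→(45−9)÷3=12=l, 54→(54−9)÷3=15=o, 72→(72−9)÷3=21=u, 63→(63−9)÷3=18=r.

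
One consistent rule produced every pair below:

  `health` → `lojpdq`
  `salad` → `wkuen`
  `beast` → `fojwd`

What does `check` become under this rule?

grngu

The shifts repeat in a cycle of length 3: positions 0,1,… shift by +4, +10, +9, then the pattern repeats.
On check: c+4=g, h+10=r, e+9=n, c+4=g, k+10=u.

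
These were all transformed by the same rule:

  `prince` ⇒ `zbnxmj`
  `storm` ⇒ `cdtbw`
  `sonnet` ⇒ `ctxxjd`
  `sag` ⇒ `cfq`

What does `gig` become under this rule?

qnq

The shift depends on letter class: consonant p→z is +10, but vowel i→n is +5. The rule splits by letter class: vowels +5, consonants +10.
For gig: g(cons)+10=q, i(vowel)+5=n, g(cons)+10=q.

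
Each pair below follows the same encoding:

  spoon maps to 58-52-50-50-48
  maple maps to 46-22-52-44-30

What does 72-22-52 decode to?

s(#19)→58 and p(#16)→52: differences scale by 2, so n = 2·pos + 20. Each letter becomes 2×(its alphabet position, a=1..z=26) + 20.
Reversing it on 72-22-52: 72→(72−20)÷2=26=z, 22→(22−20)÷2=1=a, 52→(52−20)÷2=16=p.

zap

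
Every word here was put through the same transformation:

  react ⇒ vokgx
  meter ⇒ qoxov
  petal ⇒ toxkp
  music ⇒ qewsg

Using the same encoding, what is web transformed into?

aof

The shift depends on letter class: consonant r→v is +4, but vowel e→o is +10. The rule splits by letter class: vowels +10, consonants +4.
Applying it to web: w(cons)+4=a, e(vowel)+10=o, b(cons)+4=f.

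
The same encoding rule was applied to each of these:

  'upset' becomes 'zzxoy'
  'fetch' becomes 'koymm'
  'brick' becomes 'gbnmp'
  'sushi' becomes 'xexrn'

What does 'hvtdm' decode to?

cloth

Shifts by position in upset: pos 0: u→z (+5), pos 1: p→z (+10), pos 2: s→x (+5), pos 3: e→o (+10) — repeating every 2. The shifts repeat in a cycle of length 2: positions 0,1,… shift by +5, +10, then the pattern repeats.
Undoing it on hvtdm: h−5=c, v−10=l, t−5=o, d−10=t, m−5=h.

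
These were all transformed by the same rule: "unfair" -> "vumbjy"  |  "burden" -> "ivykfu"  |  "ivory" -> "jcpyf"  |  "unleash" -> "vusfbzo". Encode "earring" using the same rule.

fbyyjun

The shift depends on letter class: consonant n→u is +7, but vowel u→v is +1. Vowels shift forward by 1 and consonants shift forward by 7.
For earring: e(vowel)+1=f, a(vowel)+1=b, r(cons)+7=y, r(cons)+7=y, i(vowel)+1=j, n(cons)+7=u, g(cons)+7=n.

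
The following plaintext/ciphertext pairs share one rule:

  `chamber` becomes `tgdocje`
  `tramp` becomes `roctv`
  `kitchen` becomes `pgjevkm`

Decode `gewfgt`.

reduce

The output letters match the input read backwards, each shifted +2: chamber reversed is rebmahc. Two steps: reverse the string, then apply a Caesar shift of +2.
Undoing it on gewfgt: shift back: g−2=e, e−2=c, w−2=u, f−2=d, g−2=e, t−2=r → ecuder; then reverse → reduce.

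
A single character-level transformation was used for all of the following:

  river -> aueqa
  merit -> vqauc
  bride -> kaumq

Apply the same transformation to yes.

hqb

Two shifts are in play — +12 for a/e/i/o/u, +9 for every other letter.
For yes: y(cons)+9=h, e(vowel)+12=q, s(cons)+9=b.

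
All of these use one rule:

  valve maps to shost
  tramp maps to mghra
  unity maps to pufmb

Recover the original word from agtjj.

v(21)→s(18) and a(0)→h(7) fit y≡3x+7 (mod 26); the inverse of 3 mod 26 is 9. Each letter's alphabet position (a=0..z=25) is mapped through 3·x+7 mod 26 — an affine cipher.
Undoing it on agtjj: a(0)→9·(0−7)≡15=p; g(6)→9·(6−7)≡17=r; t(19)→9·(19−7)≡4=e; j(9)→9·(9−7)≡18=s; j(9)→9·(9−7)≡18=s (all mod 26).

press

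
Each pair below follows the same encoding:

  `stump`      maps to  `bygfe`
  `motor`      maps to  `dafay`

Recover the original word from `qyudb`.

prime

The output letters match the input read backwards, each shifted +12: stump reversed is pmuts. Read the word backwards and shift each letter +12.
Undoing it on qyudb: shift back: q−12=e, y−12=m, u−12=i, d−12=r, b−12=p → emirp; then reverse → prime.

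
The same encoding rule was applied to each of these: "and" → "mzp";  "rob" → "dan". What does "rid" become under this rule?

dup

Every letter moves 12 places later in the alphabet, wrapping around z→a.
Applying it to rid: r+12=d, i+12=u, d+12=p.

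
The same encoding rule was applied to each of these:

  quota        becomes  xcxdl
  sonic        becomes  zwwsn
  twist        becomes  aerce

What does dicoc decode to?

water

Each letter shifts forward by (position + 7), i.e. 7, 8, 9, … — the shift grows by one for each successive letter.
Reversing it on dicoc: d−7=w, i−8=a, c−9=t, o−10=e, c−11=r.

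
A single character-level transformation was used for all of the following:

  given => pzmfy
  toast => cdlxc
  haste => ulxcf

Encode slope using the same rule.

xodif

g(6)→p(15) and i(8)→z(25) fit y≡5x+11 (mod 26); the inverse of 5 mod 26 is 21. This is an affine cipher: with a=0,…,z=25, each position x becomes (5x+11) mod 26.
Applying it to slope: s(18)→5·18+11≡23=x; l(11)→5·11+11≡14=o; o(14)→5·14+11≡3=d; p(15)→5·15+11≡8=i; e(4)→5·4+11≡5=f (all mod 26).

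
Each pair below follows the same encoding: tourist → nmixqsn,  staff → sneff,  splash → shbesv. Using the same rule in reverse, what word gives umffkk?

coffee

Treating letters as 0–25, the rule is x ↦ 21x + 4 (mod 26).
Reversing it on umffkk: u(20)→5·(20−4)≡2=c; m(12)→5·(12−4)≡14=o; f(5)→5·(5−4)≡5=f; f(5)→5·(5−4)≡5=f; k(10)→5·(10−4)≡4=e; k(10)→5·(10−4)≡4=e (all mod 26).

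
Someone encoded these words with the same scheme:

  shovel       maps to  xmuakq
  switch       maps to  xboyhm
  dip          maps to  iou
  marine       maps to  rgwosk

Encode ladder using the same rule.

qgiikw

The shift depends on letter class: consonant s→x is +5, but vowel o→u is +6. Vowels shift forward by 6 and consonants shift forward by 5.
On ladder: l(cons)+5=q, a(vowel)+6=g, d(cons)+5=i, d(cons)+5=i, e(vowel)+6=k, r(cons)+5=w.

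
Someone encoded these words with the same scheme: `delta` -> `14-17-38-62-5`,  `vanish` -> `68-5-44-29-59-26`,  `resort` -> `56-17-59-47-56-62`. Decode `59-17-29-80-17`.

seize

Each letter becomes 3×(its alphabet position, a=1..z=26) + 2.
Decoding 59-17-29-80-17: 59→(59−2)÷3=19=s, 17→(17−2)÷3=5=e, 29→(29−2)÷3=9=i, 80→(80−2)÷3=26=z, 17→(17−2)÷3=5=e.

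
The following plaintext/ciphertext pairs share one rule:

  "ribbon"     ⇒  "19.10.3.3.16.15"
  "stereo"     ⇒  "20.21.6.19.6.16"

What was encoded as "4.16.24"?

cow

The number is (letter's place in the alphabet, a=1) + 1.
Undoing it on 4.16.24: 4→(4−1)÷1=3=c, 16→(16−1)÷1=15=o, 24→(24−1)÷1=23=w.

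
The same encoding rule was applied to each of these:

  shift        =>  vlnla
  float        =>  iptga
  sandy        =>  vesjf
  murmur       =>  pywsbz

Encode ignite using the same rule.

In shift: s→v is +3, h→l is +4, i→n is +5, f→l is +6 — the shift increases by 1 each position. The shift increases by 1 at each position, starting from +3: 3, 4, 5, ….
Applying it to ignite: i+3=l, g+4=k, n+5=s, i+6=o, t+7=a, e+8=m.

lksoam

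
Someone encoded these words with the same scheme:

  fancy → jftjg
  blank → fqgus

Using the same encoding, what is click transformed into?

In fancy: f→j is +4, a→f is +5, n→t is +6, c→j is +7 — the shift increases by 1 each position. Each letter shifts forward by (position + 4), i.e. 4, 5, 6, … — the shift grows by one for each successive letter.
On click: c+4=g, l+5=q, i+6=o, c+7=j, k+8=s.

gqojs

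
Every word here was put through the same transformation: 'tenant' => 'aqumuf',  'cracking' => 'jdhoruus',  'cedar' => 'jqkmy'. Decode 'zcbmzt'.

Shifts by position in tenant: pos 0: t→a (+7), pos 1: e→q (+12), pos 2: n→u (+7), pos 3: a→m (+12) — repeating every 2. A repeating key of period 2 is used — shifts +7, +12 over and over.
Reversing it on zcbmzt: z−7=s, c−12=q, b−7=u, m−12=a, z−7=s, t−12=h.

squash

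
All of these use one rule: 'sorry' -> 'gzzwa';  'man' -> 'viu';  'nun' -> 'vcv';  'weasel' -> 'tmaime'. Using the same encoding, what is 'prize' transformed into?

The output letters match the input read backwards, each shifted +8: sorry reversed is yrros. Read the word backwards and shift each letter +8.
On prize: reverse → ezirp; then shift: e+8=m, z+8=h, i+8=q, r+8=z, p+8=x.

mhqzx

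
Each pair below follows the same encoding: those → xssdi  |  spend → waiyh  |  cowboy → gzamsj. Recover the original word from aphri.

wedge

Shifts by position in those: pos 0: t→x (+4), pos 1: h→s (+11), pos 2: o→s (+4), pos 3: s→d (+11) — repeating every 2. It's a Vigenère-style cipher with numeric key [4,11]: position i shifts by key[i mod 2].
Undoing it on aphri: a−4=w, p−11=e, h−4=d, r−11=g, i−4=e.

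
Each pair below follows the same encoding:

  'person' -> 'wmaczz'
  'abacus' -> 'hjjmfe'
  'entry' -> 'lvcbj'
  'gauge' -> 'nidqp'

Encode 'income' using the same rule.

In person: p→w is +7, e→m is +8, r→a is +9, s→c is +10 — the shift increases by 1 each position. Letter i (0-indexed) is shifted by i+7, so successive shifts are 7, 8, 9, ….
Applying it to income: i+7=p, n+8=v, c+9=l, o+10=y, m+11=x, e+12=q.

pvlyxq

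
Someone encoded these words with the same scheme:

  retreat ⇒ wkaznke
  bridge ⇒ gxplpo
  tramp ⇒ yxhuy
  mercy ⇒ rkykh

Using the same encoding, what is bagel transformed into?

ggnmu

In retreat: r→w is +5, e→k is +6, t→a is +7, r→z is +8 — the shift increases by 1 each position. Each letter shifts forward by (position + 5), i.e. 5, 6, 7, … — the shift grows by one for each successive letter.
Applying it to bagel: b+5=g, a+6=g, g+7=n, e+8=m, l+9=u.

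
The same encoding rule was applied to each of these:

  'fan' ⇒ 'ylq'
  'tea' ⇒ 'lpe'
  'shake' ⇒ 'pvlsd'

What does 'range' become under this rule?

prylc

Read the word backwards and shift each letter +11.
On range: reverse → egnar; then shift: e+11=p, g+11=r, n+11=y, a+11=l, r+11=c.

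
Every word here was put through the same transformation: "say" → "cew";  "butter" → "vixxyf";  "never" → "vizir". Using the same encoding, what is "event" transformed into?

xrizi

The output letters match the input read backwards, each shifted +4: say reversed is yas. Read the word backwards and shift each letter +4.
Applying it to event: reverse → tneve; then shift: t+4=x, n+4=r, e+4=i, v+4=z, e+4=i.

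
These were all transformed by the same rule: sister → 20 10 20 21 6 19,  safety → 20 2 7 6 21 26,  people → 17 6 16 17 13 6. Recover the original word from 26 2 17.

Letters become their 1-based position plus 1 (so a→2, b→3, …).
Undoing it on 26 2 17: 26→(26−1)÷1=25=y, 2→(2−1)÷1=1=a, 17→(17−1)÷1=16=p.

yap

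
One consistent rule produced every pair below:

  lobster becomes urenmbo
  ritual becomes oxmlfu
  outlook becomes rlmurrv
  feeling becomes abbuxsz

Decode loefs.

l(11)→u(20) and o(14)→r(17) fit y≡25x+5 (mod 26); the inverse of 25 mod 26 is 25. Each letter's alphabet position (a=0..z=25) is mapped through 25·x+5 mod 26 — an affine cipher.
Undoing it on loefs: l(11)→25·(11−5)≡20=u; o(14)→25·(14−5)≡17=r; e(4)→25·(4−5)≡1=b; f(5)→25·(5−5)≡0=a; s(18)→25·(18−5)≡13=n (all mod 26).

urban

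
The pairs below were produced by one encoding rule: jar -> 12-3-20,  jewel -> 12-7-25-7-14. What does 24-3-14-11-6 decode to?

j is letter #10 and maps to 12: an offset of 2. Each letter is replaced by its alphabet position (a=1..z=26) + 2.
Reversing it on 24-3-14-11-6: 24→(24−2)÷1=22=v, 3→(3−2)÷1=1=a, 14→(14−2)÷1=12=l, 11→(11−2)÷1=9=i, 6→(6−2)÷1=4=d.

valid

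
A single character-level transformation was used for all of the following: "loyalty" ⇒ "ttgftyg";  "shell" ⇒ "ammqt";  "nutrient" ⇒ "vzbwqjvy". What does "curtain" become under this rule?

Shifts by position in loyalty: pos 0: l→t (+8), pos 1: o→t (+5), pos 2: y→g (+8), pos 3: a→f (+5) — repeating every 2. A repeating key of period 2 is used — shifts +8, +5 over and over.
For curtain: c+8=k, u+5=z, r+8=z, t+5=y, a+8=i, i+5=n, n+8=v.

kzzyinv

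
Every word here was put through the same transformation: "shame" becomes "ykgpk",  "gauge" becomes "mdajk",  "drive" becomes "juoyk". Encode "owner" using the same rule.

Shifts by position in shame: pos 0: s→y (+6), pos 1: h→k (+3), pos 2: a→g (+6), pos 3: m→p (+3) — repeating every 2. A repeating key of period 2 is used — shifts +6, +3 over and over.
Applying it to owner: o+6=u, w+3=z, n+6=t, e+3=h, r+6=x.

uzthx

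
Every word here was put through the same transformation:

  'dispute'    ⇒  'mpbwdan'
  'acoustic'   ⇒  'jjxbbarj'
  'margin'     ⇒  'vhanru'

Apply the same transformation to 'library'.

It's a Vigenère-style cipher with numeric key [9,7]: position i shifts by key[i mod 2].
For library: l+9=u, i+7=p, b+9=k, r+7=y, a+9=j, r+7=y, y+9=h.

upkyjyh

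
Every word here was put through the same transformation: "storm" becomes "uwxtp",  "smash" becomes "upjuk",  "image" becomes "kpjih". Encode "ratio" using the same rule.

tdckr

Shifts by position in storm: pos 0: s→u (+2), pos 1: t→w (+3), pos 2: o→x (+9), pos 3: r→t (+2), pos 4: m→p (+3) — repeating every 3. It's a Vigenère-style cipher with numeric key [2,3,9]: position i shifts by key[i mod 3].
For ratio: r+2=t, a+3=d, t+9=c, i+2=k, o+3=r.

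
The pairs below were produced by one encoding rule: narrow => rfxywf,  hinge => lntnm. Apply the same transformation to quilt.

uzosb

In narrow: n→r is +4, a→f is +5, r→x is +6, r→y is +7 — the shift increases by 1 each position. Letter i (0-indexed) is shifted by i+4, so successive shifts are 4, 5, 6, ….
For quilt: q+4=u, u+5=z, i+6=o, l+7=s, t+8=b.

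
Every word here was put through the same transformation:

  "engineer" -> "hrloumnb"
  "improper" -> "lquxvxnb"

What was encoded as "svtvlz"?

proper

In engineer: e→h is +3, n→r is +4, g→l is +5, i→o is +6 — the shift increases by 1 each position. The shift increases by 1 at each position, starting from +3: 3, 4, 5, ….
Reversing it on svtvlz: s−3=p, v−4=r, t−5=o, v−6=p, l−7=e, z−8=r.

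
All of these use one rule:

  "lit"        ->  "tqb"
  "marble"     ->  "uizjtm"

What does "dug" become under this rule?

lco

Compare letters: l→t is +8, i→q is +8, t→b is +8 — a constant shift. Each letter is shifted forward by 8 in the alphabet (a Caesar shift of +8).
For dug: d+8=l, u+8=c, g+8=o.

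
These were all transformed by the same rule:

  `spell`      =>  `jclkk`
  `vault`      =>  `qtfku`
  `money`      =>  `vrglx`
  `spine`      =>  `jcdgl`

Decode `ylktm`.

relax

s(18)→j(9) and p(15)→c(2) fit y≡11x+19 (mod 26); the inverse of 11 mod 26 is 19. Treating letters as 0–25, the rule is x ↦ 11x + 19 (mod 26).
Decoding ylktm: y(24)→19·(24−19)≡17=r; l(11)→19·(11−19)≡4=e; k(10)→19·(10−19)≡11=l; t(19)→19·(19−19)≡0=a; m(12)→19·(12−19)≡23=x (all mod 26).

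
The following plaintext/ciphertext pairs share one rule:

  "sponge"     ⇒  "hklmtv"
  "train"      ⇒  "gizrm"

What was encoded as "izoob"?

Letters are reflected about the middle of the alphabet (position → 25−position): Atbash.
Undoing it on izoob: i↔r, z↔a, o↔l, o↔l, b↔y.

rally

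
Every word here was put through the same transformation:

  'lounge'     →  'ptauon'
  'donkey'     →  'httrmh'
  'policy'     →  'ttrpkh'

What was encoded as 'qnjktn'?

middle

In lounge: l→p is +4, o→t is +5, u→a is +6, n→u is +7 — the shift increases by 1 each position. Letter i (0-indexed) is shifted by i+4, so successive shifts are 4, 5, 6, ….
Reversing it on qnjktn: q−4=m, n−5=i, j−6=d, k−7=d, t−8=l, n−9=e.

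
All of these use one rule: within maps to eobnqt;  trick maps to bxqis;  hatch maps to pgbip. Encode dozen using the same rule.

Shifts by position in within: pos 0: w→e (+8), pos 1: i→o (+6), pos 2: t→b (+8), pos 3: h→n (+6) — repeating every 2. A repeating key of period 2 is used — shifts +8, +6 over and over.
For dozen: d+8=l, o+6=u, z+8=h, e+6=k, n+8=v.

luhkv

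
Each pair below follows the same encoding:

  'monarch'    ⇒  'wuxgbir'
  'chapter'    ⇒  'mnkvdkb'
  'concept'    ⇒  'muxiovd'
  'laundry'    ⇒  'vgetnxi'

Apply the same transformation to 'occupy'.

yimaze

Shifts by position in monarch: pos 0: m→w (+10), pos 1: o→u (+6), pos 2: n→x (+10), pos 3: a→g (+6) — repeating every 2. A repeating key of period 2 is used — shifts +10, +6 over and over.
Applying it to occupy: o+10=y, c+6=i, c+10=m, u+6=a, p+10=z, y+6=e.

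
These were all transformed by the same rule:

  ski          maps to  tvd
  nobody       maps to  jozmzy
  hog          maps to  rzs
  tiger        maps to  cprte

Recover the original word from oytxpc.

remind

The output letters match the input read backwards, each shifted +11: ski reversed is iks. The word is reversed, then every letter is shifted forward by 11.
Decoding oytxpc: shift back: o−11=d, y−11=n, t−11=i, x−11=m, p−11=e, c−11=r → dnimer; then reverse → remind.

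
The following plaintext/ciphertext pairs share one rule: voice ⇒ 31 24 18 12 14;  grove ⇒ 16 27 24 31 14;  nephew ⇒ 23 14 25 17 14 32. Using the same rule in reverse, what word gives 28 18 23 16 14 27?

v is letter #22 and maps to 31: an offset of 9. Letters become their 1-based position plus 9 (so a→10, b→11, …).
Decoding 28 18 23 16 14 27: 28→(28−9)÷1=19=s, 18→(18−9)÷1=9=i, 23→(23−9)÷1=14=n, 16→(16−9)÷1=7=g, 14→(14−9)÷1=5=e, 27→(27−9)÷1=18=r.

singer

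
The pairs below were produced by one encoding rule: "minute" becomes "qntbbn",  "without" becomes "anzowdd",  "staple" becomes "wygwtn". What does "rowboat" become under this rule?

In minute: m→q is +4, i→n is +5, n→t is +6, u→b is +7 — the shift increases by 1 each position. Letter i (0-indexed) is shifted by i+4, so successive shifts are 4, 5, 6, ….
On rowboat: r+4=v, o+5=t, w+6=c, b+7=i, o+8=w, a+9=j, t+10=d.

vtciwjd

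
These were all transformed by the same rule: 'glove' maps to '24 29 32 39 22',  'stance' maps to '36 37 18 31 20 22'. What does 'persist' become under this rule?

g is letter #7 and maps to 24: an offset of 17. The number is (letter's place in the alphabet, a=1) + 17.
On persist: p=16→33, e=5→22, r=18→35, s=19→36, i=9→26, s=19→36, t=20→37.

33 22 35 36 26 36 37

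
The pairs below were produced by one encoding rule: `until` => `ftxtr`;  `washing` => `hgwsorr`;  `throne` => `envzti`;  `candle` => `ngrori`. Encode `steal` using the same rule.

dzilr

The shifts repeat in a cycle of length 3: positions 0,1,… shift by +11, +6, +4, then the pattern repeats.
For steal: s+11=d, t+6=z, e+4=i, a+11=l, l+6=r.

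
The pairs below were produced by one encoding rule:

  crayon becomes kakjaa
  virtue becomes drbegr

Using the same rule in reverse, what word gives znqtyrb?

The shift increases by 1 at each position, starting from +8: 8, 9, 10, ….
Decoding znqtyrb: z−8=r, n−9=e, q−10=g, t−11=i, y−12=m, r−13=e, b−14=n.

regimen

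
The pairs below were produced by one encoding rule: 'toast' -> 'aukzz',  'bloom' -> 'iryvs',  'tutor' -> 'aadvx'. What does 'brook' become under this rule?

ixyvq

Shifts by position in toast: pos 0: t→a (+7), pos 1: o→u (+6), pos 2: a→k (+10), pos 3: s→z (+7), pos 4: t→z (+6) — repeating every 3. The shifts repeat in a cycle of length 3: positions 0,1,… shift by +7, +6, +10, then the pattern repeats.
On brook: b+7=i, r+6=x, o+10=y, o+7=v, k+6=q.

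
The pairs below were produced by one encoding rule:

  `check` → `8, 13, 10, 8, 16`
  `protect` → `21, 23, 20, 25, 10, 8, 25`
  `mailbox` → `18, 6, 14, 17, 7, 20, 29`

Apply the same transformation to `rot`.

23, 20, 25

c is letter #3 and maps to 8: an offset of 5. Letters become their 1-based position plus 5 (so a→6, b→7, …).
For rot: r=18→23, o=15→20, t=20→25.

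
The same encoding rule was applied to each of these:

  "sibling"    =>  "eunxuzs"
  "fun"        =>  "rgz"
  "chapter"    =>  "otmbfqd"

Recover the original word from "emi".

saw

It's a constant shift of +12 (ROT12).
Undoing it on emi: e−12=s, m−12=a, i−12=w.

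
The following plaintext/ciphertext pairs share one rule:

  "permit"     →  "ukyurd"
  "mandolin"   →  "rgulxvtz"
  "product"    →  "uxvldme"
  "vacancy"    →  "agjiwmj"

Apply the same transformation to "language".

qguodkrq

In permit: p→u is +5, e→k is +6, r→y is +7, m→u is +8 — the shift increases by 1 each position. Each letter shifts forward by (position + 5), i.e. 5, 6, 7, … — the shift grows by one for each successive letter.
On language: l+5=q, a+6=g, n+7=u, g+8=o, u+9=d, a+10=k, g+11=r, e+12=q.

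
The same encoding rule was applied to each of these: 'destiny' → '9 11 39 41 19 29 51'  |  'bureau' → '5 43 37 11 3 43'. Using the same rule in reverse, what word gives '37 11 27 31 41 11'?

The formula is n = 2×(alphabet index, a=1) + 1.
Decoding 37 11 27 31 41 11: 37→(37−1)÷2=18=r, 11→(11−1)÷2=5=e, 27→(27−1)÷2=13=m, 31→(31−1)÷2=15=o, 41→(41−1)÷2=20=t, 11→(11−1)÷2=5=e.

remote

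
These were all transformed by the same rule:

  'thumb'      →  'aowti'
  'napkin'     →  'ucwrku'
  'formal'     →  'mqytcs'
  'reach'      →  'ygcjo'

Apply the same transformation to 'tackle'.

acjrsg

The rule splits by letter class: vowels +2, consonants +7.
On tackle: t(cons)+7=a, a(vowel)+2=c, c(cons)+7=j, k(cons)+7=r, l(cons)+7=s, e(vowel)+2=g.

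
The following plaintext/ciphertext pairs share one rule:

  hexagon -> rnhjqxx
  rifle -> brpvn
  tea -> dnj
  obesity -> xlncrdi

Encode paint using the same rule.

The shift depends on letter class: consonant h→r is +10, but vowel e→n is +9. The rule splits by letter class: vowels +9, consonants +10.
Applying it to paint: p(cons)+10=z, a(vowel)+9=j, i(vowel)+9=r, n(cons)+10=x, t(cons)+10=d.

zjrxd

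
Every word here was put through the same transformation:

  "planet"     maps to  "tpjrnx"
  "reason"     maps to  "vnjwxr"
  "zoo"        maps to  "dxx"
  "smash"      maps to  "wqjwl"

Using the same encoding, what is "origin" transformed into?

Two shifts are in play — +9 for a/e/i/o/u, +4 for every other letter.
For origin: o(vowel)+9=x, r(cons)+4=v, i(vowel)+9=r, g(cons)+4=k, i(vowel)+9=r, n(cons)+4=r.

xvrkrr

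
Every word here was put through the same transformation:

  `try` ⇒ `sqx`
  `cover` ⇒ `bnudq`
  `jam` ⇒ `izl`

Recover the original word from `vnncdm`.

Compare letters: t→s is +25, r→q is +25, y→x is +25 — a constant shift. It's a constant shift of +25 (ROT25).
Reversing it on vnncdm: v−25=w, n−25=o, n−25=o, c−25=d, d−25=e, m−25=n.

wooden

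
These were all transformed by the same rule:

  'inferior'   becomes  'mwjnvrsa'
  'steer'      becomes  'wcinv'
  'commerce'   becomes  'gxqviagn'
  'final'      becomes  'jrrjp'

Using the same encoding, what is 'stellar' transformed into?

It's a Vigenère-style cipher with numeric key [4,9]: position i shifts by key[i mod 2].
Applying it to stellar: s+4=w, t+9=c, e+4=i, l+9=u, l+4=p, a+9=j, r+4=v.

wciupjv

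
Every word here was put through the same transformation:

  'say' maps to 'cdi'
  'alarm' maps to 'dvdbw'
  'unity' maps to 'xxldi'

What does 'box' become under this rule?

lrh

The shift depends on letter class: consonant s→c is +10, but vowel a→d is +3. Vowels shift forward by 3 and consonants shift forward by 10.
On box: b(cons)+10=l, o(vowel)+3=r, x(cons)+10=h.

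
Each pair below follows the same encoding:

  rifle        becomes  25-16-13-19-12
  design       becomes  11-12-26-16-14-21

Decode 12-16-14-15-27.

eight

Each letter is replaced by its alphabet position (a=1..z=26) + 7.
Undoing it on 12-16-14-15-27: 12→(12−7)÷1=5=e, 16→(16−7)÷1=9=i, 14→(14−7)÷1=7=g, 15→(15−7)÷1=8=h, 27→(27−7)÷1=20=t.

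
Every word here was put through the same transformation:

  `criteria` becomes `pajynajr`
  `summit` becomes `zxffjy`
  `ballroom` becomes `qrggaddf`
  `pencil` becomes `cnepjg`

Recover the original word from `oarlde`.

dragon

Each letter's alphabet position (a=0..z=25) is mapped through 25·x+17 mod 26 — an affine cipher.
Decoding oarlde: o(14)→25·(14−17)≡3=d; a(0)→25·(0−17)≡17=r; r(17)→25·(17−17)≡0=a; l(11)→25·(11−17)≡6=g; d(3)→25·(3−17)≡14=o; e(4)→25·(4−17)≡13=n (all mod 26).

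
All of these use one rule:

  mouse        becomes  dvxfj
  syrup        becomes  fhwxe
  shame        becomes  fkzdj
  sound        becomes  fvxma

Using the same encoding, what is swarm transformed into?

fpzwd

This is an affine cipher: with a=0,…,z=25, each position x becomes (9x+25) mod 26.
Applying it to swarm: s(18)→9·18+25≡5=f; w(22)→9·22+25≡15=p; a(0)→9·0+25≡25=z; r(17)→9·17+25≡22=w; m(12)→9·12+25≡3=d (all mod 26).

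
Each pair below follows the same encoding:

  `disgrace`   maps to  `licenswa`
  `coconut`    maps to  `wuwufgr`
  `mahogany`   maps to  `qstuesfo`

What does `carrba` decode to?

settle

d(3)→l(11) and i(8)→i(8) fit y≡15x+18 (mod 26); the inverse of 15 mod 26 is 7. Treating letters as 0–25, the rule is x ↦ 15x + 18 (mod 26).
Decoding carrba: c(2)→7·(2−18)≡18=s; a(0)→7·(0−18)≡4=e; r(17)→7·(17−18)≡19=t; r(17)→7·(17−18)≡19=t; b(1)→7·(1−18)≡11=l; a(0)→7·(0−18)≡4=e (all mod 26).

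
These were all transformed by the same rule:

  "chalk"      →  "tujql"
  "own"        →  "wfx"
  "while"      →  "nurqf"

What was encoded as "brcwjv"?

mantis

Two steps: reverse the string, then apply a Caesar shift of +9.
Reversing it on brcwjv: shift back: b−9=s, r−9=i, c−9=t, w−9=n, j−9=a, v−9=m → sitnam; then reverse → mantis.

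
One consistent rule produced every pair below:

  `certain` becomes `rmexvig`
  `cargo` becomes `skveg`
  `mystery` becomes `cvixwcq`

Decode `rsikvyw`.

The output letters match the input read backwards, each shifted +4: certain reversed is niatrec. The word is reversed, then every letter is shifted forward by 4.
Reversing it on rsikvyw: shift back: r−4=n, s−4=o, i−4=e, k−4=g, v−4=r, y−4=u, w−4=s → noegrus; then reverse → surgeon.

surgeon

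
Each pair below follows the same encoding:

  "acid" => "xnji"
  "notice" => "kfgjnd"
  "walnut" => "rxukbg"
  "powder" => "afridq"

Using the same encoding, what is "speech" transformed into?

laddno

Each letter's alphabet position (a=0..z=25) is mapped through 21·x+23 mod 26 — an affine cipher.
For speech: s(18)→21·18+23≡11=l; p(15)→21·15+23≡0=a; e(4)→21·4+23≡3=d; e(4)→21·4+23≡3=d; c(2)→21·2+23≡13=n; h(7)→21·7+23≡14=o (all mod 26).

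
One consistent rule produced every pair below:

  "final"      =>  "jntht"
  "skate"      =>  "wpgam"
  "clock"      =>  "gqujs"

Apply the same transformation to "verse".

zjxzm

In final: f→j is +4, i→n is +5, n→t is +6, a→h is +7 — the shift increases by 1 each position. Letter i (0-indexed) is shifted by i+4, so successive shifts are 4, 5, 6, ….
On verse: v+4=z, e+5=j, r+6=x, s+7=z, e+8=m.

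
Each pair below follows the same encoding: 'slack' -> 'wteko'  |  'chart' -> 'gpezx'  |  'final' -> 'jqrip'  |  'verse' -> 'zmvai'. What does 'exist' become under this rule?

Shifts by position in slack: pos 0: s→w (+4), pos 1: l→t (+8), pos 2: a→e (+4), pos 3: c→k (+8) — repeating every 2. The shifts repeat in a cycle of length 2: positions 0,1,… shift by +4, +8, then the pattern repeats.
Applying it to exist: e+4=i, x+8=f, i+4=m, s+8=a, t+4=x.

ifmax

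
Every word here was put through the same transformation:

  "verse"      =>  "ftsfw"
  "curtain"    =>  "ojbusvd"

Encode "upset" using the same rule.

The output letters match the input read backwards, each shifted +1: verse reversed is esrev. Two steps: reverse the string, then apply a Caesar shift of +1.
On upset: reverse → tespu; then shift: t+1=u, e+1=f, s+1=t, p+1=q, u+1=v.

uftqv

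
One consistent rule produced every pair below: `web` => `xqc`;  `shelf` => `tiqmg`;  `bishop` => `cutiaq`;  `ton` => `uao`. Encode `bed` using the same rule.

The shift depends on letter class: consonant w→x is +1, but vowel e→q is +12. The rule splits by letter class: vowels +12, consonants +1.
On bed: b(cons)+1=c, e(vowel)+12=q, d(cons)+1=e.

cqe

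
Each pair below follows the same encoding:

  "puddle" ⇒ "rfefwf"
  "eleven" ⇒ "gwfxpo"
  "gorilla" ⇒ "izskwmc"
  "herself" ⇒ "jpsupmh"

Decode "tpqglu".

Shifts by position in puddle: pos 0: p→r (+2), pos 1: u→f (+11), pos 2: d→e (+1), pos 3: d→f (+2), pos 4: l→w (+11), pos 5: e→f (+1) — repeating every 3. A repeating key of period 3 is used — shifts +2, +11, +1 over and over.
Undoing it on tpqglu: t−2=r, p−11=e, q−1=p, g−2=e, l−11=a, u−1=t.

repeat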